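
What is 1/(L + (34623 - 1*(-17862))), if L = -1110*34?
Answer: 1/14745 ≈ 6.7820e-5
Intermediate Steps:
L = -37740
1/(L + (34623 - 1*(-17862))) = 1/(-37740 + (34623 - 1*(-17862))) = 1/(-37740 + (34623 + 17862)) = 1/(-37740 + 52485) = 1/14745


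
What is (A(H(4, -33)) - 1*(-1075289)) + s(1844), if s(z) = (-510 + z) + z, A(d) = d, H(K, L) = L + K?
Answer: 1078438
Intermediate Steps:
H(K, L) = K + L
s(z) = -510 + 2*z
(A(H(4, -33)) - 1*(-1075289)) + s(1844) = ((4 - 33) - 1*(-1075289)) + (-510 + 2*1844) = (-29 + 1075289) + (-510 + 3688) = 1075260 + 3178 = 1078438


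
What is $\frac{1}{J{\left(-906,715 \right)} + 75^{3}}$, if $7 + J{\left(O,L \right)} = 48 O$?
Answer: $\frac{1}{378380} \approx 2.6428 \cdot 10^{-6}$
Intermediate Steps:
$J{\left(O,L \right)} = -7 + 48 O$
$\frac{1}{J{\left(-906,715 \right)} + 75^{3}} = \frac{1}{\left(-7 + 48 \left(-906\right)\right) + 75^{3}} = \frac{1}{\left(-7 - 43488\right) + 421875} = \frac{1}{-43495 + 421875} = \frac{1}{378380}$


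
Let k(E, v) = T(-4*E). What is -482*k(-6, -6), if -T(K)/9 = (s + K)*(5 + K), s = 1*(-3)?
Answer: 2641842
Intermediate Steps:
s = -3
T(K) = -9*(-3 + K)*(5 + K)
k(E, v) = 135 - 144*E**2 + 72*E (k(E, v) = 135 - (-72)*E - 9*16*E**2 = 135 + 72*E - 144*E**2 = 135 - 144*E**2 + 72*E)
-482*k(-6, -6) = -482*(135 - 144*(-6)**2 + 72*(-6)) = -482*(135 - 144*36 - 432) = -482*(135 - 5184 - 432) = -482*(-5481) = 2641842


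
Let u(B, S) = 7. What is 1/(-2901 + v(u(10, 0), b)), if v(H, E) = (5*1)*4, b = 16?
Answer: -1/2881 ≈ -0.00034710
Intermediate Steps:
v(H, E) = 20 (v(H, E) = 5*4 = 20)
1/(-2901 + v(u(10, 0), b)) = 1/(-2901 + 20) = 1/(-2881) = -1/2881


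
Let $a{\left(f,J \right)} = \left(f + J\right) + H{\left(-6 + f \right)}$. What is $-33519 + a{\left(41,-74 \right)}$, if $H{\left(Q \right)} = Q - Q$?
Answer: $-33552$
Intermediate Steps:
$H{\left(Q \right)} = 0$
$a{\left(f,J \right)} = J + f$ ($a{\left(f,J \right)} = \left(f + J\right) + 0 = \left(J + f\right) + 0 = J + f$)
$-33519 + a{\left(41,-74 \right)} = -33519 + \left(-74 + 41\right) = -33519 - 33 = -33552$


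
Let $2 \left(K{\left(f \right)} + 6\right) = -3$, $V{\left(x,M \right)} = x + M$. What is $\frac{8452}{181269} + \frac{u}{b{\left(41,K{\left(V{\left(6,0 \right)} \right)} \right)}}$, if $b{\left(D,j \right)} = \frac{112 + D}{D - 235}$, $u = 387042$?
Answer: $- \frac{1512309963184}{3081573} \approx -4.9076 \cdot 10^{5}$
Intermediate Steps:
$V{\left(x,M \right)} = M + x$
$K{\left(f \right)} = - \frac{15}{2}$ ($K{\left(f \right)} = -6 + \frac{1}{2} \left(-3\right) = -6 - \frac{3}{2} = - \frac{15}{2}$)
$b{\left(D,j \right)} = \frac{112 + D}{-235 + D}$
$\frac{8452}{181269} + \frac{u}{b{\left(41,K{\left(V{\left(6,0 \right)} \right)} \right)}} = \frac{8452}{181269} + \frac{387042}{\frac{1}{-235 + 41} \left(112 + 41\right)} = 8452 \cdot \frac{1}{181269} + \frac{387042}{\frac{1}{-194} \cdot 153} = \frac{8452}{181269} + \frac{387042}{\left(- \frac{1}{194}\right) 153} = \frac{8452}{181269} + \frac{387042}{- \frac{153}{194}} = \frac{8452}{181269} + 387042 \left(- \frac{194}{153}\right) = \frac{8452}{181269} - \frac{25028716}{51} = - \frac{1512309963184}{3081573}$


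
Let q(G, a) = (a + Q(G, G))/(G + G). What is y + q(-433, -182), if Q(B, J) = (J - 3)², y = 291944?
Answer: 126316795/433 ≈ 2.9172e+5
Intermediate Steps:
Q(B, J) = (-3 + J)²
q(G, a) = (a + (-3 + G)²)/(2*G) (q(G, a) = (a + (-3 + G)²)/(G + G) = (a + (-3 + G)²)/((2*G)) = (a + (-3 + G)²)*(1/(2*G)) = (a + (-3 + G)²)/(2*G))
y + q(-433, -182) = 291944 + (½)*(-182 + (-3 - 433)²)/(-433) = 291944 + (½)*(-1/433)*(-182 + (-436)²) = 291944 + (½)*(-1/433)*(-182 + 190096) = 291944 + (½)*(-1/433)*189914 = 291944 - 94957/433 = 126316795/433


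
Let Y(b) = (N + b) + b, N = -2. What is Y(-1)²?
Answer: 16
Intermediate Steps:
Y(b) = -2 + 2*b (Y(b) = (-2 + b) + b = -2 + 2*b)
Y(-1)² = (-2 + 2*(-1))² = (-2 - 2)² = (-4)² = 16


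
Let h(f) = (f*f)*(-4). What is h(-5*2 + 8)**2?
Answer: 256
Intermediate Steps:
h(f) = -4*f**2 (h(f) = f**2*(-4) = -4*f**2)
h(-5*2 + 8)**2 = (-4*(-5*2 + 8)**2)**2 = (-4*(-10 + 8)**2)**2 = (-4*(-2)**2)**2 = (-4*4)**2 = (-16)**2 = 256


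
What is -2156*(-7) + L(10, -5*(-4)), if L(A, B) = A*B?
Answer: 15292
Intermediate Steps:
-2156*(-7) + L(10, -5*(-4)) = -2156*(-7) + 10*(-5*(-4)) = -308*(-49) + 10*20 = 15092 + 200 = 15292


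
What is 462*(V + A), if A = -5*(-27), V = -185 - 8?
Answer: -26796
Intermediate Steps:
V = -193
A = 135
462*(V + A) = 462*(-193 + 135) = 462*(-58) = -26796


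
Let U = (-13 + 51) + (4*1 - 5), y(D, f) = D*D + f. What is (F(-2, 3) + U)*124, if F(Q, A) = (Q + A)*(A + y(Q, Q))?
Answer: 5208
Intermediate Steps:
y(D, f) = f + D² (y(D, f) = D² + f = f + D²)
U = 37 (U = 38 + (4 - 5) = 38 - 1 = 37)
F(Q, A) = (A + Q)*(A + Q + Q²) (F(Q, A) = (Q + A)*(A + (Q + Q²)) = (A + Q)*(A + Q + Q²))
(F(-2, 3) + U)*124 = ((3² + 3*(-2) + (-2)²*(1 - 2) + 3*(-2)*(1 - 2)) + 37)*124 = ((9 - 6 + 4*(-1) + 3*(-2)*(-1)) + 37)*124 = ((9 - 6 - 4 + 6) + 37)*124 = (5 + 37)*124 = 42*124 = 5208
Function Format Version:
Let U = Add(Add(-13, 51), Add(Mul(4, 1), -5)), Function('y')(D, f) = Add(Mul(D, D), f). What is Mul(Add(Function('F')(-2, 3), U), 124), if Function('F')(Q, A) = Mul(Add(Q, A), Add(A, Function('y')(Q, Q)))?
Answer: 5208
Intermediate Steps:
Function('y')(D, f) = Add(f, Pow(D, 2)) (Function('y')(D, f) = Add(Pow(D, 2), f) = Add(f, Pow(D, 2)))
U = 37 (U = Add(38, Add(4, -5)) = Add(38, -1) = 37)
Function('F')(Q, A) = Mul(Add(A, Q), Add(A, Q, Pow(Q, 2))) (Function('F')(Q, A) = Mul(Add(Q, A), Add(A, Add(Q, Pow(Q, 2)))) = Mul(Add(A, Q), Add(A, Q, Pow(Q, 2))))
Mul(Add(Function('F')(-2, 3), U), 124) = Mul(Add(Add(Pow(3, 2), Mul(3, -2), Mul(Pow(-2, 2), Add(1, -2)), Mul(3, -2, Add(1, -2))), 37), 124) = Mul(Add(Add(9, -6, Mul(4, -1), Mul(3, -2, -1)), 37), 124) = Mul(Add(Add(9, -6, -4, 6), 37), 124) = Mul(Add(5, 37), 124) = Mul(42, 124) = 5208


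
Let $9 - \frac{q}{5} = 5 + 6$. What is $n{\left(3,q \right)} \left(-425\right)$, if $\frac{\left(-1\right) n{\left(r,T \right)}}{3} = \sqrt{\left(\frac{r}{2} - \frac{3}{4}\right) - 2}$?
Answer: $\frac{1275 i \sqrt{5}}{2} \approx 1425.5 i$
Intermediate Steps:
$q = -10$ ($q = 45 - 5 \left(5 + 6\right) = 45 - 55 = -10$)
$n{\left(r,T \right)} = - 3 \sqrt{- \frac{11}{4} + \frac{r}{2}}$ ($n{\left(r,T \right)} = - 3 \sqrt{\left(\frac{r}{2} - \frac{3}{4}\right) - 2} = - 3 \sqrt{\left(- \frac{3}{4} + \frac{r}{2}\right) - 2} = - 3 \sqrt{- \frac{11}{4} + \frac{r}{2}}$)
$n{\left(3,q \right)} \left(-425\right) = - \frac{3 \sqrt{-11 + 2 \cdot 3}}{2} \left(-425\right) = - \frac{3 \sqrt{-11 + 6}}{2} \left(-425\right) = - \frac{3 \sqrt{-5}}{2} \left(-425\right) = - \frac{3 i \sqrt{5}}{2} \left(-425\right) = \frac{1275 i \sqrt{5}}{2}$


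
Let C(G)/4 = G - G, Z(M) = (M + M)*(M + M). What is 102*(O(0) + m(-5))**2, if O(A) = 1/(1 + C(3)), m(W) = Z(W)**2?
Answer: 10202040102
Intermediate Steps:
Z(M) = 4*M**2 (Z(M) = (2*M)*(2*M) = 4*M**2)
C(G) = 0 (C(G) = 4*(G - G) = 4*0 = 0)
m(W) = 16*W**4 (m(W) = (4*W**2)**2 = 16*W**4)
O(A) = 1 (O(A) = 1/(1 + 0) = 1/1 = 1)
102*(O(0) + m(-5))**2 = 102*(1 + 16*(-5)**4)**2 = 102*(1 + 16*625)**2 = 102*(1 + 10000)**2 = 102*10001**2 = 102*100020001 = 10202040102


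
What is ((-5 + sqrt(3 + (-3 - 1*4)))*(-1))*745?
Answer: 3725 - 1490*I ≈ 3725.0 - 1490.0*I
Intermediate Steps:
((-5 + sqrt(3 + (-3 - 1*4)))*(-1))*745 = ((-5 + sqrt(3 + (-3 - 4)))*(-1))*745 = ((-5 + sqrt(3 - 7))*(-1))*745 = ((-5 + sqrt(-4))*(-1))*745 = ((-5 + 2*I)*(-1))*745 = (5 - 2*I)*745 = 3725 - 1490*I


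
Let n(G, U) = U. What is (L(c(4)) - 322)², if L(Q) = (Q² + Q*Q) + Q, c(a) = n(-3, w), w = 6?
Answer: 59536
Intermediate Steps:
c(a) = 6
L(Q) = Q + 2*Q² (L(Q) = (Q² + Q²) + Q = 2*Q² + Q = Q + 2*Q²)
(L(c(4)) - 322)² = (6*(1 + 2*6) - 322)² = (6*(1 + 12) - 322)² = (6*13 - 322)² = (78 - 322)² = (-244)² = 59536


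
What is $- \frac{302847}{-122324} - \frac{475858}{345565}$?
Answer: $\frac{46444469563}{42270893060} \approx 1.0987$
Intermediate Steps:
$- \frac{302847}{-122324} - \frac{475858}{345565} = \left(-302847\right) \left(- \frac{1}{122324}\right) - \frac{475858}{345565} = \frac{302847}{122324} - \frac{475858}{345565} = \frac{46444469563}{42270893060}$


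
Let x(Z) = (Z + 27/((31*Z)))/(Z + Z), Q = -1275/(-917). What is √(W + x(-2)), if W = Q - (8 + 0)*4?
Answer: I*√387894658830/113708 ≈ 5.4773*I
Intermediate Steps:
Q = 1275/917 (Q = -1275*(-1/917) = 1275/917 ≈ 1.3904)
x(Z) = (Z + 27/(31*Z))/(2*Z) (x(Z) = (Z + 27*(1/(31*Z)))/((2*Z)) = (Z + 27/(31*Z))*(1/(2*Z)) = (Z + 27/(31*Z))/(2*Z))
W = -28069/917 (W = 1275/917 - (8 + 0)*4 = 1275/917 - 8*4 = 1275/917 - 1*32 = 1275/917 - 32 = -28069/917 ≈ -30.610)
√(W + x(-2)) = √(-28069/917 + (½ + (27/62)/(-2)²)) = √(-28069/917 + (½ + (27/62)*(¼))) = √(-28069/917 + (½ + 27/248)) = √(-28069/917 + 151/248) = √(-6822645/227416) = I*√387894658830/113708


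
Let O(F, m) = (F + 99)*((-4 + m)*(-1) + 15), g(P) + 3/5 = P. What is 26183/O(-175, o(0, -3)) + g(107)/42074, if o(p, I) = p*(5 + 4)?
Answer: -2753674751/151887140 ≈ -18.130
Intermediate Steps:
g(P) = -⅗ + P
o(p, I) = 9*p (o(p, I) = p*9 = 9*p)
O(F, m) = (19 - m)*(99 + F) (O(F, m) = (99 + F)*((4 - m) + 15) = (99 + F)*(19 - m) = (19 - m)*(99 + F))
26183/O(-175, o(0, -3)) + g(107)/42074 = 26183/(1881 - 891*0 + 19*(-175) - 1*(-175)*9*0) + (-⅗ + 107)/42074 = 26183/(1881 - 99*0 - 3325 - 1*(-175)*0) + (532/5)*(1/42074) = 26183/(1881 + 0 - 3325 + 0) + 266/105185 = 26183/(-1444) + 266/105185 = 26183*(-1/1444) + 266/105185 = -26183/1444 + 266/105185 = -2753674751/151887140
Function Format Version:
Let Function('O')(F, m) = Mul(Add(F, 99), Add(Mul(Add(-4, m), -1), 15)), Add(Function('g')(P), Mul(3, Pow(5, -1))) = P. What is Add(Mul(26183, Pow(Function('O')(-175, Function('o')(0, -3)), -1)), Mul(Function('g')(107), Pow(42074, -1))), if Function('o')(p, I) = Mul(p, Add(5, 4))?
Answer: Rational(-2753674751, 151887140) ≈ -18.130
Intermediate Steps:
Function('g')(P) = Add(Rational(-3, 5), P)
Function('o')(p, I) = Mul(9, p) (Function('o')(p, I) = Mul(p, 9) = Mul(9, p))
Function('O')(F, m) = Mul(Add(19, Mul(-1, m)), Add(99, F)) (Function('O')(F, m) = Mul(Add(99, F), Add(Add(4, Mul(-1, m)), 15)) = Mul(Add(99, F), Add(19, Mul(-1, m))) = Mul(Add(19, Mul(-1, m)), Add(99, F)))
Add(Mul(26183, Pow(Function('O')(-175, Function('o')(0, -3)), -1)), Mul(Function('g')(107), Pow(42074, -1))) = Add(Mul(26183, Pow(Add(1881, Mul(-99, Mul(9, 0)), Mul(19, -175), Mul(-1, -175, Mul(9, 0))), -1)), Mul(Add(Rational(-3, 5), 107), Pow(42074, -1))) = Add(Mul(26183, Pow(Add(1881, Mul(-99, 0), -3325, Mul(-1, -175, 0)), -1)), Mul(Rational(532, 5), Rational(1, 42074))) = Add(Mul(26183, Pow(Add(1881, 0, -3325, 0), -1)), Rational(266, 105185)) = Add(Mul(26183, Pow(-1444, -1)), Rational(266, 105185)) = Add(Mul(26183, Rational(-1, 1444)), Rational(266, 105185)) = Add(Rational(-26183, 1444), Rational(266, 105185)) = Rational(-2753674751, 151887140)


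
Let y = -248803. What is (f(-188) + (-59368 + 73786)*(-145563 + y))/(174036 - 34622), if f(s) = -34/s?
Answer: -534481084855/13104916 ≈ -40785.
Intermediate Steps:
(f(-188) + (-59368 + 73786)*(-145563 + y))/(174036 - 34622) = (-34/(-188) + (-59368 + 73786)*(-145563 - 248803))/(174036 - 34622) = (-34*(-1/188) + 14418*(-394366))/139414 = (17/94 - 5685968988)*(1/139414) = -534481084855/94*1/139414 = -534481084855/13104916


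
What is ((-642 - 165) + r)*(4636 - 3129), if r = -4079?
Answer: -7363202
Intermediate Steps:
((-642 - 165) + r)*(4636 - 3129) = ((-642 - 165) - 4079)*(4636 - 3129) = (-807 - 4079)*1507 = -4886*1507 = -7363202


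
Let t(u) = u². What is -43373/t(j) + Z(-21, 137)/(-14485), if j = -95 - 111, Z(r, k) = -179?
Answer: -620661861/614685460 ≈ -1.0097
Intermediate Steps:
j = -206
-43373/t(j) + Z(-21, 137)/(-14485) = -43373/((-206)²) - 179/(-14485) = -43373/42436 - 179*(-1/14485) = -43373*1/42436 + 179/14485 = -43373/42436 + 179/14485 = -620661861/614685460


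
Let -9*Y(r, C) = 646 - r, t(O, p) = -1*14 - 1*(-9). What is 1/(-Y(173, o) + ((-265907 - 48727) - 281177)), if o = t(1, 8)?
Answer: -9/5361826 ≈ -1.6785e-6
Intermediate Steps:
t(O, p) = -5 (t(O, p) = -14 + 9 = -5)
o = -5
Y(r, C) = -646/9 + r/9 (Y(r, C) = -(646 - r)/9 = -646/9 + r/9)
1/(-Y(173, o) + ((-265907 - 48727) - 281177)) = 1/(-(-646/9 + (⅑)*173) + ((-265907 - 48727) - 281177)) = 1/(-(-646/9 + 173/9) + (-314634 - 281177)) = 1/(-1*(-473/9) - 595811) = 1/(473/9 - 595811) = 1/(-5361826/9) = -9/5361826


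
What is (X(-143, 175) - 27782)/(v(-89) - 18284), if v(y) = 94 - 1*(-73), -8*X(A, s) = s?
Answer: 20221/13176 ≈ 1.5347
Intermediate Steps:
X(A, s) = -s/8
v(y) = 167 (v(y) = 94 + 73 = 167)
(X(-143, 175) - 27782)/(v(-89) - 18284) = (-⅛*175 - 27782)/(167 - 18284) = (-175/8 - 27782)/(-18117) = -222431/8*(-1/18117) = 20221/13176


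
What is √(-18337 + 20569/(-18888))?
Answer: 5*I*√65422332546/9444 ≈ 135.42*I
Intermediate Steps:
√(-18337 + 20569/(-18888)) = √(-18337 + 20569*(-1/18888)) = √(-18337 - 20569/18888) = √(-346369825/18888) = 5*I*√65422332546/9444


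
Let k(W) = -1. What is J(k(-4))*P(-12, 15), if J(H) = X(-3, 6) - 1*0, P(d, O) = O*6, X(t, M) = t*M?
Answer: -1620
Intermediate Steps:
X(t, M) = M*t
P(d, O) = 6*O
J(H) = -18 (J(H) = 6*(-3) - 1*0 = -18 + 0 = -18)
J(k(-4))*P(-12, 15) = -108*15 = -18*90 = -1620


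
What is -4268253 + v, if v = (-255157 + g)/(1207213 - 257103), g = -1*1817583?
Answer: -405531193057/95011 ≈ -4.2683e+6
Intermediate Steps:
g = -1817583
v = -207274/95011 (v = (-255157 - 1817583)/(1207213 - 257103) = -2072740/950110 = -2072740*1/950110 = -207274/95011 ≈ -2.1816)
-4268253 + v = -4268253 - 207274/95011 = -405531193057/95011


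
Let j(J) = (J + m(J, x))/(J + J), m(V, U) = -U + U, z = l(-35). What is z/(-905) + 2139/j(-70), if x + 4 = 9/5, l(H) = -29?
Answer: 3871619/905 ≈ 4278.0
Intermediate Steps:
x = -11/5 (x = -4 + 9/5 = -11/5 ≈ -2.2000)
z = -29
m(V, U) = 0
j(J) = ½ (j(J) = (J + 0)/(J + J) = J/((2*J)) = J*(1/(2*J)) = ½)
z/(-905) + 2139/j(-70) = -29/(-905) + 2139/(½) = -29*(-1/905) + 2139*2 = 29/905 + 4278 = 3871619/905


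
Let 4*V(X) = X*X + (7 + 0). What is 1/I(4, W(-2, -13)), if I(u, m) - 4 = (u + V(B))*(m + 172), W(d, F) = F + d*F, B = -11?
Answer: 1/6664 ≈ 0.00015006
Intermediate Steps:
V(X) = 7/4 + X**2/4 (V(X) = (X*X + (7 + 0))/4 = (X**2 + 7)/4 = (7 + X**2)/4 = 7/4 + X**2/4)
W(d, F) = F + F*d
I(u, m) = 4 + (32 + u)*(172 + m) (I(u, m) = 4 + (u + (7/4 + (1/4)*(-11)**2))*(m + 172) = 4 + (u + (7/4 + (1/4)*121))*(172 + m) = 4 + (u + (7/4 + 121/4))*(172 + m) = 4 + (u + 32)*(172 + m) = 4 + (32 + u)*(172 + m))
1/I(4, W(-2, -13)) = 1/(5508 + 32*(-13*(1 - 2)) + 172*4 - 13*(1 - 2)*4) = 1/(5508 + 32*(-13*(-1)) + 688 - 13*(-1)*4) = 1/(5508 + 32*13 + 688 + 13*4) = 1/(5508 + 416 + 688 + 52) = 1/6664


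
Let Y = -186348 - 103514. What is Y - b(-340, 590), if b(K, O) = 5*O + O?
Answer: -293402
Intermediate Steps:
b(K, O) = 6*O
Y = -289862
Y - b(-340, 590) = -289862 - 6*590 = -289862 - 1*3540 = -289862 - 3540 = -293402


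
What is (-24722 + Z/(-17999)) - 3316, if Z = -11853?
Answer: -1149531/41 ≈ -28037.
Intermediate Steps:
(-24722 + Z/(-17999)) - 3316 = (-24722 - 11853/(-17999)) - 3316 = (-24722 - 11853*(-1/17999)) - 3316 = (-24722 + 27/41) - 3316 = -1013575/41 - 3316 = -1149531/41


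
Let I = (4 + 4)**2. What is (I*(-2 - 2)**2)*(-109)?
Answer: -111616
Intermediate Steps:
I = 64 (I = 8**2 = 64)
(I*(-2 - 2)**2)*(-109) = (64*(-2 - 2)**2)*(-109) = (64*(-4)**2)*(-109) = (64*16)*(-109) = 1024*(-109) = -111616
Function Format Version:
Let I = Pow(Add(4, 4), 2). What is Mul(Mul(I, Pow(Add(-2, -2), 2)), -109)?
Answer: -111616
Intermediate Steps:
I = 64 (I = Pow(8, 2) = 64)
Mul(Mul(I, Pow(Add(-2, -2), 2)), -109) = Mul(Mul(64, Pow(Add(-2, -2), 2)), -109) = Mul(Mul(64, Pow(-4, 2)), -109) = Mul(Mul(64, 16), -109) = Mul(1024, -109) = -111616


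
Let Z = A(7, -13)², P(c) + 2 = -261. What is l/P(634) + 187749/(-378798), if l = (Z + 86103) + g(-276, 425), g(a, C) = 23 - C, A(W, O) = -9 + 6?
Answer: -10838718189/33207958 ≈ -326.39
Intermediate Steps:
P(c) = -263 (P(c) = -2 - 261 = -263)
A(W, O) = -3
Z = 9 (Z = (-3)² = 9)
l = 85710 (l = (9 + 86103) + (23 - 1*425) = 86112 + (23 - 425) = 86112 - 402 = 85710)
l/P(634) + 187749/(-378798) = 85710/(-263) + 187749/(-378798) = 85710*(-1/263) + 187749*(-1/378798) = -85710/263 - 62583/126266 = -10838718189/33207958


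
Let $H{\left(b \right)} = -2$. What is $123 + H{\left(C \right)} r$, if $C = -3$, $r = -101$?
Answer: $325$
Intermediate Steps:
$123 + H{\left(C \right)} r = 123 - -202 = 123 + 202 = 325$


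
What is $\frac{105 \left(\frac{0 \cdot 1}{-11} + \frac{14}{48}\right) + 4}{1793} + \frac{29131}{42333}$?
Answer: $\frac{429581305}{607224552} \approx 0.70745$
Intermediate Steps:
$\frac{105 \left(\frac{0 \cdot 1}{-11} + \frac{14}{48}\right) + 4}{1793} + \frac{29131}{42333} = \left(105 \left(0 \left(- \frac{1}{11}\right) + 14 \cdot \frac{1}{48}\right) + 4\right) \frac{1}{1793} + 29131 \cdot \frac{1}{42333} = \left(105 \left(0 + \frac{7}{24}\right) + 4\right) \frac{1}{1793} + \frac{29131}{42333} = \left(105 \cdot \frac{7}{24} + 4\right) \frac{1}{1793} + \frac{29131}{42333} = \left(\frac{245}{8} + 4\right) \frac{1}{1793} + \frac{29131}{42333} = \frac{277}{8} \cdot \frac{1}{1793} + \frac{29131}{42333} = \frac{277}{14344} + \frac{29131}{42333} = \frac{429581305}{607224552}$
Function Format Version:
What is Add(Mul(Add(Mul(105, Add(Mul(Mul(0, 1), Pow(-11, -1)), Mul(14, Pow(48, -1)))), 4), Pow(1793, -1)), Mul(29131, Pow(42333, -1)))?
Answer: Rational(429581305, 607224552) ≈ 0.70745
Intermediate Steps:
Add(Mul(Add(Mul(105, Add(Mul(Mul(0, 1), Pow(-11, -1)), Mul(14, Pow(48, -1)))), 4), Pow(1793, -1)), Mul(29131, Pow(42333, -1))) = Add(Mul(Add(Mul(105, Add(Mul(0, Rational(-1, 11)), Mul(14, Rational(1, 48)))), 4), Rational(1, 1793)), Mul(29131, Rational(1, 42333))) = Add(Mul(Add(Mul(105, Add(0, Rational(7, 24))), 4), Rational(1, 1793)), Rational(29131, 42333)) = Add(Mul(Add(Mul(105, Rational(7, 24)), 4), Rational(1, 1793)), Rational(29131, 42333)) = Add(Mul(Add(Rational(245, 8), 4), Rational(1, 1793)), Rational(29131, 42333)) = Add(Mul(Rational(277, 8), Rational(1, 1793)), Rational(29131, 42333)) = Add(Rational(277, 14344), Rational(29131, 42333)) = Rational(429581305, 607224552)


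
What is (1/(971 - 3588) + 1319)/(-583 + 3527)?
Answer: 1725911/3852224 ≈ 0.44803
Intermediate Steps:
(1/(971 - 3588) + 1319)/(-583 + 3527) = (1/(-2617) + 1319)/2944 = (-1/2617 + 1319)*(1/2944) = (3451822/2617)*(1/2944) = 1725911/3852224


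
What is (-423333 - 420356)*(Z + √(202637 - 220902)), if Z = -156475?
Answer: 132016236275 - 843689*I*√18265 ≈ 1.3202e+11 - 1.1402e+8*I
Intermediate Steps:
(-423333 - 420356)*(Z + √(202637 - 220902)) = (-423333 - 420356)*(-156475 + √(202637 - 220902)) = -843689*(-156475 + √(-18265)) = -843689*(-156475 + I*√18265) = 132016236275 - 843689*I*√18265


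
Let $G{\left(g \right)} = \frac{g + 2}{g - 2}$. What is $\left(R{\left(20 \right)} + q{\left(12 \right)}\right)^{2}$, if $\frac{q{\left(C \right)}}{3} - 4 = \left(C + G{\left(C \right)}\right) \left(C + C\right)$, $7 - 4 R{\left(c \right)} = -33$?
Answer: $\frac{24344356}{25} \approx 9.7377 \cdot 10^{5}$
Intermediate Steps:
$R{\left(c \right)} = 10$ ($R{\left(c \right)} = \frac{7}{4} - - \frac{33}{4} = \frac{7}{4} + \frac{33}{4} = 10$)
$G{\left(g \right)} = \frac{2 + g}{-2 + g}$
$q{\left(C \right)} = 12 + 6 C \left(C + \frac{2 + C}{-2 + C}\right)$ ($q{\left(C \right)} = 12 + 3 \left(C + \frac{2 + C}{-2 + C}\right) \left(C + C\right) = 12 + 3 \left(C + \frac{2 + C}{-2 + C}\right) 2 C = 12 + 3 \cdot 2 C \left(C + \frac{2 + C}{-2 + C}\right) = 12 + 6 C \left(C + \frac{2 + C}{-2 + C}\right)$)
$\left(R{\left(20 \right)} + q{\left(12 \right)}\right)^{2} = \left(10 + \frac{6 \left(-4 + 12^{3} - 12^{2} + 4 \cdot 12\right)}{-2 + 12}\right)^{2} = \left(10 + \frac{6 \left(-4 + 1728 - 144 + 48\right)}{10}\right)^{2} = \left(10 + 6 \cdot \frac{1}{10} \left(-4 + 1728 - 144 + 48\right)\right)^{2} = \left(10 + 6 \cdot \frac{1}{10} \cdot 1628\right)^{2} = \left(10 + \frac{4884}{5}\right)^{2} = \left(\frac{4934}{5}\right)^{2} = \frac{24344356}{25}$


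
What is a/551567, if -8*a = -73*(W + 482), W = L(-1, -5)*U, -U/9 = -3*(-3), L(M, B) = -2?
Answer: 11753/1103134 ≈ 0.010654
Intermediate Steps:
U = -81 (U = -(-27)*(-3) = -9*9 = -81)
W = 162 (W = -2*(-81) = 162)
a = 11753/2 (a = -(-73)*(162 + 482)/8 = -(-73)*644/8 = -⅛*(-47012) = 11753/2 ≈ 5876.5)
a/551567 = (11753/2)/551567 = (11753/2)*(1/551567) = 11753/1103134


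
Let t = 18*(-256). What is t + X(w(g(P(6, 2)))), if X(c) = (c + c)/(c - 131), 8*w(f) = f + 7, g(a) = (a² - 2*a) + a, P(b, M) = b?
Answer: -4658762/1011 ≈ -4608.1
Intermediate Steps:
g(a) = a² - a
w(f) = 7/8 + f/8 (w(f) = (f + 7)/8 = (7 + f)/8 = 7/8 + f/8)
X(c) = 2*c/(-131 + c) (X(c) = (2*c)/(-131 + c) = 2*c/(-131 + c))
t = -4608
t + X(w(g(P(6, 2)))) = -4608 + 2*(7/8 + (6*(-1 + 6))/8)/(-131 + (7/8 + (6*(-1 + 6))/8)) = -4608 + 2*(7/8 + (6*5)/8)/(-131 + (7/8 + (6*5)/8)) = -4608 + 2*(7/8 + (⅛)*30)/(-131 + (7/8 + (⅛)*30)) = -4608 + 2*(7/8 + 15/4)/(-131 + (7/8 + 15/4)) = -4608 + 2*(37/8)/(-131 + 37/8) = -4608 + 2*(37/8)/(-1011/8) = -4608 + 2*(37/8)*(-8/1011) = -4608 - 74/1011 = -4658762/1011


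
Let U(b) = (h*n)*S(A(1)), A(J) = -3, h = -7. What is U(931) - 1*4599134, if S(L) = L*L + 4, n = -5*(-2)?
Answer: -4600044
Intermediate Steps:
n = 10
S(L) = 4 + L² (S(L) = L² + 4 = 4 + L²)
U(b) = -910 (U(b) = (-7*10)*(4 + (-3)²) = -70*(4 + 9) = -70*13 = -910)
U(931) - 1*4599134 = -910 - 1*4599134 = -910 - 4599134 = -4600044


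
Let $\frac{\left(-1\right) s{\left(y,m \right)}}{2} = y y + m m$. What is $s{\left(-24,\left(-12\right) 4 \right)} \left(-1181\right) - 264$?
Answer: $6802296$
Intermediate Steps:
$s{\left(y,m \right)} = - 2 m^{2} - 2 y^{2}$ ($s{\left(y,m \right)} = - 2 \left(y y + m m\right) = - 2 \left(y^{2} + m^{2}\right) = - 2 \left(m^{2} + y^{2}\right) = - 2 m^{2} - 2 y^{2}$)
$s{\left(-24,\left(-12\right) 4 \right)} \left(-1181\right) - 264 = \left(- 2 \left(\left(-12\right) 4\right)^{2} - 2 \left(-24\right)^{2}\right) \left(-1181\right) - 264 = \left(- 2 \left(-48\right)^{2} - 1152\right) \left(-1181\right) - 264 = \left(\left(-2\right) 2304 - 1152\right) \left(-1181\right) - 264 = \left(-4608 - 1152\right) \left(-1181\right) - 264 = \left(-5760\right) \left(-1181\right) - 264 = 6802560 - 264 = 6802296$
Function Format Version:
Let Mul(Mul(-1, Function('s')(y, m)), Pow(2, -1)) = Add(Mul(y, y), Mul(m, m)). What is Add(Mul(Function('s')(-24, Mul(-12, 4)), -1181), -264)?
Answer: 6802296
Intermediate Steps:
Function('s')(y, m) = Add(Mul(-2, Pow(m, 2)), Mul(-2, Pow(y, 2))) (Function('s')(y, m) = Mul(-2, Add(Mul(y, y), Mul(m, m))) = Mul(-2, Add(Pow(y, 2), Pow(m, 2))) = Mul(-2, Add(Pow(m, 2), Pow(y, 2))) = Add(Mul(-2, Pow(m, 2)), Mul(-2, Pow(y, 2))))
Add(Mul(Function('s')(-24, Mul(-12, 4)), -1181), -264) = Add(Mul(Add(Mul(-2, Pow(Mul(-12, 4), 2)), Mul(-2, Pow(-24, 2))), -1181), -264) = Add(Mul(Add(Mul(-2, Pow(-48, 2)), Mul(-2, 576)), -1181), -264) = Add(Mul(Add(Mul(-2, 2304), -1152), -1181), -264) = Add(Mul(Add(-4608, -1152), -1181), -264) = Add(Mul(-5760, -1181), -264) = Add(6802560, -264) = 6802296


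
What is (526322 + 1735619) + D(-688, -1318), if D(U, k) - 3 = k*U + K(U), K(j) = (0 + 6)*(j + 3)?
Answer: 3164618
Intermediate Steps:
K(j) = 18 + 6*j (K(j) = 6*(3 + j) = 18 + 6*j)
D(U, k) = 21 + 6*U + U*k (D(U, k) = 3 + (k*U + (18 + 6*U)) = 3 + (U*k + (18 + 6*U)) = 3 + (18 + 6*U + U*k) = 21 + 6*U + U*k)
(526322 + 1735619) + D(-688, -1318) = (526322 + 1735619) + (21 + 6*(-688) - 688*(-1318)) = 2261941 + (21 - 4128 + 906784) = 2261941 + 902677 = 3164618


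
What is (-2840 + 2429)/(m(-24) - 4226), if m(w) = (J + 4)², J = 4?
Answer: 411/4162 ≈ 0.098751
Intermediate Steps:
m(w) = 64 (m(w) = (4 + 4)² = 8² = 64)
(-2840 + 2429)/(m(-24) - 4226) = (-2840 + 2429)/(64 - 4226) = -411/(-4162) = -411*(-1/4162) = 411/4162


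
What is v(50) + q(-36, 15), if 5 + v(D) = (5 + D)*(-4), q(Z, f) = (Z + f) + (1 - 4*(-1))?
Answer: -241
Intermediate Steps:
q(Z, f) = 5 + Z + f (q(Z, f) = (Z + f) + (1 + 4) = (Z + f) + 5 = 5 + Z + f)
v(D) = -25 - 4*D (v(D) = -5 + (5 + D)*(-4) = -5 + (-20 - 4*D) = -25 - 4*D)
v(50) + q(-36, 15) = (-25 - 4*50) + (5 - 36 + 15) = (-25 - 200) - 16 = -225 - 16 = -241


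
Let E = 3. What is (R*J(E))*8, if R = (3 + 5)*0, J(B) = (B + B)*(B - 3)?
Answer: 0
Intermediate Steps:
J(B) = 2*B*(-3 + B) (J(B) = (2*B)*(-3 + B) = 2*B*(-3 + B))
R = 0 (R = 8*0 = 0)
(R*J(E))*8 = (0*(2*3*(-3 + 3)))*8 = (0*(2*3*0))*8 = (0*0)*8 = 0*8 = 0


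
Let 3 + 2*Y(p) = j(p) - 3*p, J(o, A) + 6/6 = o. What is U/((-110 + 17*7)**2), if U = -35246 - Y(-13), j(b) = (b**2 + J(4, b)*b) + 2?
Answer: -35330/81 ≈ -436.17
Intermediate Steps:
J(o, A) = -1 + o
j(b) = 2 + b**2 + 3*b (j(b) = (b**2 + (-1 + 4)*b) + 2 = (b**2 + 3*b) + 2 = 2 + b**2 + 3*b)
Y(p) = -1/2 + p**2/2 (Y(p) = -3/2 + ((2 + p**2 + 3*p) - 3*p)/2 = -3/2 + (2 + p**2)/2 = -3/2 + (1 + p**2/2) = -1/2 + p**2/2)
U = -35330 (U = -35246 - (-1/2 + (1/2)*(-13)**2) = -35246 - (-1/2 + (1/2)*169) = -35246 - (-1/2 + 169/2) = -35246 - 1*84 = -35246 - 84 = -35330)
U/((-110 + 17*7)**2) = -35330/(-110 + 17*7)**2 = -35330/(-110 + 119)**2 = -35330/(9**2) = -35330/81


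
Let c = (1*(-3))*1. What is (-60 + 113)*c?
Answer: -159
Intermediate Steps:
c = -3 (c = -3*1 = -3)
(-60 + 113)*c = (-60 + 113)*(-3) = 53*(-3) = -159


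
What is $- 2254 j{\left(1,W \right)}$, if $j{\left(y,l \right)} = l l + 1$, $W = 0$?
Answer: $-2254$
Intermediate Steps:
$j{\left(y,l \right)} = 1 + l^{2}$ ($j{\left(y,l \right)} = l^{2} + 1 = 1 + l^{2}$)
$- 2254 j{\left(1,W \right)} = - 2254 \left(1 + 0^{2}\right) = - 2254 \left(1 + 0\right) = \left(-2254\right) 1 = -2254$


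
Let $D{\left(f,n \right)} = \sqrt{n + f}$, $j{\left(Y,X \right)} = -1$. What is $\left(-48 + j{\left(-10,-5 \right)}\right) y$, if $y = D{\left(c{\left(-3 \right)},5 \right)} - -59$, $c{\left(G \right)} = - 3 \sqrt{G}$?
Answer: $-2891 - 49 \sqrt{5 - 3 i \sqrt{3}} \approx -3012.1 + 51.521 i$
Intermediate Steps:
$D{\left(f,n \right)} = \sqrt{f + n}$
$y = 59 + \sqrt{5 - 3 i \sqrt{3}}$ ($y = \sqrt{- 3 \sqrt{-3} + 5} - -59 = \sqrt{- 3 i \sqrt{3} + 5} + 59 = \sqrt{5 - 3 i \sqrt{3}} + 59 = 59 + \sqrt{5 - 3 i \sqrt{3}} \approx 61.471 - 1.0515 i$)
$\left(-48 + j{\left(-10,-5 \right)}\right) y = \left(-48 - 1\right) \left(59 + \sqrt{5 - 3 i \sqrt{3}}\right) = - 49 \left(59 + \sqrt{5 - 3 i \sqrt{3}}\right) = -2891 - 49 \sqrt{5 - 3 i \sqrt{3}}$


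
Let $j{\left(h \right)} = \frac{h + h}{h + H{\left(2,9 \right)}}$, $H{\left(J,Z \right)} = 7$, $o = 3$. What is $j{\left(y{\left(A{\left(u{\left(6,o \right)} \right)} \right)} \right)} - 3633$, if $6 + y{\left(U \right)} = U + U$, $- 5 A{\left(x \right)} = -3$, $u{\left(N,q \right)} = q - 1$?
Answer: $- \frac{40011}{11} \approx -3637.4$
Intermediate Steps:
$u{\left(N,q \right)} = -1 + q$ ($u{\left(N,q \right)} = q - 1 = -1 + q$)
$A{\left(x \right)} = \frac{3}{5}$ ($A{\left(x \right)} = \left(- \frac{1}{5}\right) \left(-3\right) = \frac{3}{5}$)
$y{\left(U \right)} = -6 + 2 U$ ($y{\left(U \right)} = -6 + \left(U + U\right) = -6 + 2 U$)
$j{\left(h \right)} = \frac{2 h}{7 + h}$ ($j{\left(h \right)} = \frac{h + h}{h + 7} = \frac{2 h}{7 + h}$)
$j{\left(y{\left(A{\left(u{\left(6,o \right)} \right)} \right)} \right)} - 3633 = \frac{2 \left(-6 + 2 \cdot \frac{3}{5}\right)}{7 + \left(-6 + 2 \cdot \frac{3}{5}\right)} - 3633 = \frac{2 \left(-6 + \frac{6}{5}\right)}{7 + \left(-6 + \frac{6}{5}\right)} - 3633 = 2 \left(- \frac{24}{5}\right) \frac{1}{7 - \frac{24}{5}} - 3633 = 2 \left(- \frac{24}{5}\right) \frac{1}{\frac{11}{5}} - 3633 = 2 \left(- \frac{24}{5}\right) \frac{5}{11} - 3633 = - \frac{48}{11} - 3633 = - \frac{40011}{11}$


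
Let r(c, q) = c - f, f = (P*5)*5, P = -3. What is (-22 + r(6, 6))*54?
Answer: 3186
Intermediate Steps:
f = -75 (f = -3*5*5 = -15*5 = -75)
r(c, q) = 75 + c (r(c, q) = c - 1*(-75) = c + 75 = 75 + c)
(-22 + r(6, 6))*54 = (-22 + (75 + 6))*54 = (-22 + 81)*54 = 59*54 = 3186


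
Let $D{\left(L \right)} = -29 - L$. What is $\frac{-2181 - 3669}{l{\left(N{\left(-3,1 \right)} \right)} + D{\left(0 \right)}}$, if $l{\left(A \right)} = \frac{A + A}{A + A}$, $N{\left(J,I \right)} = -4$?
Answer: $\frac{2925}{14} \approx 208.93$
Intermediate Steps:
$l{\left(A \right)} = 1$ ($l{\left(A \right)} = \frac{2 A}{2 A} = 2 A \frac{1}{2 A} = 1$)
$\frac{-2181 - 3669}{l{\left(N{\left(-3,1 \right)} \right)} + D{\left(0 \right)}} = \frac{-2181 - 3669}{1 - 29} = - \frac{5850}{1 + \left(-29 + 0\right)} = - \frac{5850}{1 - 29} = - \frac{5850}{-28} = \left(-5850\right) \left(- \frac{1}{28}\right) = \frac{2925}{14}$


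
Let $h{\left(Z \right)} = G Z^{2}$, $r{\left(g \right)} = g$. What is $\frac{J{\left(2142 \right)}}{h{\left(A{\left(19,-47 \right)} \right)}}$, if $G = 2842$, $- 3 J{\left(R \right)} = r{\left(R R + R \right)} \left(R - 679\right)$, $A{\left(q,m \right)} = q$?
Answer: $- \frac{1202223}{551} \approx -2181.9$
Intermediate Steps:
$J{\left(R \right)} = - \frac{\left(-679 + R\right) \left(R + R^{2}\right)}{3}$ ($J{\left(R \right)} = - \frac{\left(R R + R\right) \left(R - 679\right)}{3} = - \frac{\left(R^{2} + R\right) \left(-679 + R\right)}{3} = - \frac{\left(R + R^{2}\right) \left(-679 + R\right)}{3} = - \frac{\left(-679 + R\right) \left(R + R^{2}\right)}{3}$)
$h{\left(Z \right)} = 2842 Z^{2}$
$\frac{J{\left(2142 \right)}}{h{\left(A{\left(19,-47 \right)} \right)}} = \frac{\left(- \frac{1}{3}\right) 2142 \left(1 + 2142\right) \left(-679 + 2142\right)}{2842 \cdot 19^{2}} = \frac{\left(- \frac{1}{3}\right) 2142 \cdot 2143 \cdot 1463}{2842 \cdot 361} = - \frac{2238539226}{1025962} = \left(-2238539226\right) \frac{1}{1025962} = - \frac{1202223}{551}$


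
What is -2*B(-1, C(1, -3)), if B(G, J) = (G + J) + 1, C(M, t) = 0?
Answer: 0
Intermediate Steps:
B(G, J) = 1 + G + J
-2*B(-1, C(1, -3)) = -2*(1 - 1 + 0) = -2*0 = 0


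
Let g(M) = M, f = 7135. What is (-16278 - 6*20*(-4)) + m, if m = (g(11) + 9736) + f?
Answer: 1084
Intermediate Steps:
m = 16882 (m = (11 + 9736) + 7135 = 9747 + 7135 = 16882)
(-16278 - 6*20*(-4)) + m = (-16278 - 6*20*(-4)) + 16882 = (-16278 - 120*(-4)) + 16882 = (-16278 - 1*(-480)) + 16882 = (-16278 + 480) + 16882 = -15798 + 16882 = 1084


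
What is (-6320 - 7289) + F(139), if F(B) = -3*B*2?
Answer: -14443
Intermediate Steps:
F(B) = -6*B
(-6320 - 7289) + F(139) = (-6320 - 7289) - 6*139 = -13609 - 834 = -14443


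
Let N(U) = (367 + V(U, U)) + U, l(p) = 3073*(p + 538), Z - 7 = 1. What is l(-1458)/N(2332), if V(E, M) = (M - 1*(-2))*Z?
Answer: -403880/3053 ≈ -132.29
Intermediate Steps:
Z = 8 (Z = 7 + 1 = 8)
V(E, M) = 16 + 8*M (V(E, M) = (M - 1*(-2))*8 = (M + 2)*8 = (2 + M)*8 = 16 + 8*M)
l(p) = 1653274 + 3073*p (l(p) = 3073*(538 + p) = 1653274 + 3073*p)
N(U) = 383 + 9*U (N(U) = (367 + (16 + 8*U)) + U = (383 + 8*U) + U = 383 + 9*U)
l(-1458)/N(2332) = (1653274 + 3073*(-1458))/(383 + 9*2332) = (1653274 - 4480434)/(383 + 20988) = -2827160/21371 = -2827160*1/21371 = -403880/3053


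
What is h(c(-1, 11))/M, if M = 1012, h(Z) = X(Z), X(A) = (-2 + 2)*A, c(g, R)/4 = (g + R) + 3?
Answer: 0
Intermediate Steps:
c(g, R) = 12 + 4*R + 4*g (c(g, R) = 4*((g + R) + 3) = 4*((R + g) + 3) = 4*(3 + R + g) = 12 + 4*R + 4*g)
X(A) = 0 (X(A) = 0*A = 0)
h(Z) = 0
h(c(-1, 11))/M = 0/1012 = 0*(1/1012) = 0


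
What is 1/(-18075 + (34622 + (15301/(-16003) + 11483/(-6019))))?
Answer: 7409389/122581939847 ≈ 6.0444e-5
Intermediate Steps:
1/(-18075 + (34622 + (15301/(-16003) + 11483/(-6019)))) = 1/(-18075 + (34622 + (15301*(-1/16003) + 11483*(-1/6019)))) = 1/(-18075 + (34622 + (-1177/1231 - 11483/6019))) = 1/(-18075 + (34622 - 21219936/7409389)) = 1/(-18075 + 256506646022/7409389) = 1/(122581939847/7409389) = 7409389/122581939847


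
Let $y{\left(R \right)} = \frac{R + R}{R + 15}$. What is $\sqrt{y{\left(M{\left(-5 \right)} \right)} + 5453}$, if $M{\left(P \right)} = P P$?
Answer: $\frac{\sqrt{21817}}{2} \approx 73.853$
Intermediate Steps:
$M{\left(P \right)} = P^{2}$
$y{\left(R \right)} = \frac{2 R}{15 + R}$
$\sqrt{y{\left(M{\left(-5 \right)} \right)} + 5453} = \sqrt{\frac{2 \left(-5\right)^{2}}{15 + \left(-5\right)^{2}} + 5453} = \sqrt{2 \cdot 25 \frac{1}{15 + 25} + 5453} = \sqrt{2 \cdot 25 \cdot \frac{1}{40} + 5453} = \sqrt{\frac{5}{4} + 5453} = \sqrt{\frac{21817}{4}} = \frac{\sqrt{21817}}{2}$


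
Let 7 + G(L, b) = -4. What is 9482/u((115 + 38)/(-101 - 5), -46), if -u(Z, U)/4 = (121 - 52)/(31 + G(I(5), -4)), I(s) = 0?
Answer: -47410/69 ≈ -687.10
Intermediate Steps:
G(L, b) = -11 (G(L, b) = -7 - 4 = -11)
u(Z, U) = -69/5 (u(Z, U) = -4*(121 - 52)/(31 - 11) = -276/20 = -4*69/20 = -69/5)
9482/u((115 + 38)/(-101 - 5), -46) = 9482/(-69/5) = 9482*(-5/69) = -47410/69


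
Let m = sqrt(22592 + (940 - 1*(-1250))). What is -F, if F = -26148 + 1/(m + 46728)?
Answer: 28546833211584/1091740601 + sqrt(24782)/2183481202 ≈ 26148.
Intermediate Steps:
m = sqrt(24782) (m = sqrt(22592 + (940 + 1250)) = sqrt(22592 + 2190) = sqrt(24782) ≈ 157.42)
F = -26148 + 1/(46728 + sqrt(24782)) (F = -26148 + 1/(sqrt(24782) + 46728) = -26148 + 1/(46728 + sqrt(24782)) ≈ -26148.)
-F = -(-28546833211584/1091740601 - sqrt(24782)/2183481202) = 28546833211584/1091740601 + sqrt(24782)/2183481202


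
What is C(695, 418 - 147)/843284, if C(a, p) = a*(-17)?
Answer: -11815/843284 ≈ -0.014011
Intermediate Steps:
C(a, p) = -17*a
C(695, 418 - 147)/843284 = -17*695/843284 = -11815*1/843284 = -11815/843284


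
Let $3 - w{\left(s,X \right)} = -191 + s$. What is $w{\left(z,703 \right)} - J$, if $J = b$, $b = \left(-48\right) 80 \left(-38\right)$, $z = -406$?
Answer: $-145320$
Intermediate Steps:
$w{\left(s,X \right)} = 194 - s$ ($w{\left(s,X \right)} = 3 - \left(-191 + s\right) = 194 - s$)
$b = 145920$ ($b = \left(-3840\right) \left(-38\right) = 145920$)
$J = 145920$
$w{\left(z,703 \right)} - J = \left(194 - -406\right) - 145920 = \left(194 + 406\right) - 145920 = 600 - 145920 = -145320$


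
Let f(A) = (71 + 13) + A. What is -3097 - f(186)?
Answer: -3367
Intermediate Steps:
f(A) = 84 + A
-3097 - f(186) = -3097 - (84 + 186) = -3097 - 1*270 = -3097 - 270 = -3367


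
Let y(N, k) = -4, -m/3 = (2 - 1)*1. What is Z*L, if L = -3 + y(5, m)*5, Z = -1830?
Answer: 42090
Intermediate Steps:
m = -3 (m = -3*(2 - 1) = -3 ≈ -3.0000)
L = -23 (L = -3 - 4*5 = -3 - 20 = -23)
Z*L = -1830*(-23) = 42090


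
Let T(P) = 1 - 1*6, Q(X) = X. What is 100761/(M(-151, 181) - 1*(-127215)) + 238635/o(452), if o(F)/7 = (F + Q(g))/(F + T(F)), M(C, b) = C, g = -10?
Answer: 968157781401/28081144 ≈ 34477.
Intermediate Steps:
T(P) = -5 (T(P) = 1 - 6 = -5)
o(F) = 7*(-10 + F)/(-5 + F) (o(F) = 7*((F - 10)/(F - 5)) = 7*((-10 + F)/(-5 + F)) = 7*(-10 + F)/(-5 + F))
100761/(M(-151, 181) - 1*(-127215)) + 238635/o(452) = 100761/(-151 - 1*(-127215)) + 238635/((7*(-10 + 452)/(-5 + 452))) = 100761/(-151 + 127215) + 238635/((7*442/447)) = 100761/127064 + 238635/((7*(1/447)*442)) = 100761*(1/127064) + 238635/(3094/447) = 100761/127064 + 238635*(447/3094) = 100761/127064 + 106669845/3094 = 968157781401/28081144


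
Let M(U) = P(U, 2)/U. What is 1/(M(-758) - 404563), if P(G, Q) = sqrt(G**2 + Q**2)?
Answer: -58111833883/23509897851064487 + 379*sqrt(143642)/23509897851064487 ≈ -2.4718e-6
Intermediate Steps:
M(U) = sqrt(4 + U**2)/U (M(U) = sqrt(U**2 + 2**2)/U = sqrt(U**2 + 4)/U = sqrt(4 + U**2)/U)
1/(M(-758) - 404563) = 1/(sqrt(4 + (-758)**2)/(-758) - 404563) = 1/(-sqrt(4 + 574564)/758 - 404563) = 1/(-sqrt(143642)/379 - 404563) = 1/(-404563 - sqrt(143642)/379)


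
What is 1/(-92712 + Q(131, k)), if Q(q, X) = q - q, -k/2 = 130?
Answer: -1/92712 ≈ -1.0786e-5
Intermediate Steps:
k = -260 (k = -2*130 = -260)
Q(q, X) = 0
1/(-92712 + Q(131, k)) = 1/(-92712 + 0) = 1/(-92712) = -1/92712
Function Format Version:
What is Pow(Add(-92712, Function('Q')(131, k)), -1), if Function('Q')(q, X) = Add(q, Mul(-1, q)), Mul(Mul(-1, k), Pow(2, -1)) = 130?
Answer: Rational(-1, 92712) ≈ -1.0786e-5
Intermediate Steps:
k = -260 (k = Mul(-2, 130) = -260)
Function('Q')(q, X) = 0
Pow(Add(-92712, Function('Q')(131, k)), -1) = Pow(Add(-92712, 0), -1) = Pow(-92712, -1) = Rational(-1, 92712)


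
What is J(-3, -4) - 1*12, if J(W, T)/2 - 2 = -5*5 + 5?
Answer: -48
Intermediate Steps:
J(W, T) = -36 (J(W, T) = 4 + 2*(-5*5 + 5) = 4 + 2*(-25 + 5) = 4 + 2*(-20) = 4 - 40 = -36)
J(-3, -4) - 1*12 = -36 - 1*12 = -36 - 12 = -48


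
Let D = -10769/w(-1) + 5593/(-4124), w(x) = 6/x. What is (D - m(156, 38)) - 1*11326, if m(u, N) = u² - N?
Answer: -418551229/12372 ≈ -33831.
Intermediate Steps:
D = 22188899/12372 (D = -10769/(6/(-1)) + 5593/(-4124) = -10769/(6*(-1)) + 5593*(-1/4124) = -10769/(-6) - 5593/4124 = -10769*(-⅙) - 5593/4124 = 10769/6 - 5593/4124 = 22188899/12372 ≈ 1793.5)
(D - m(156, 38)) - 1*11326 = (22188899/12372 - (156² - 1*38)) - 1*11326 = (22188899/12372 - (24336 - 38)) - 11326 = (22188899/12372 - 1*24298) - 11326 = (22188899/12372 - 24298) - 11326 = -278425957/12372 - 11326 = -418551229/12372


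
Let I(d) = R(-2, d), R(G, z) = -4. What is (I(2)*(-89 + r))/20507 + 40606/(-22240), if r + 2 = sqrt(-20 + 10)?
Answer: -412305941/228037840 - 4*I*sqrt(10)/20507 ≈ -1.8081 - 0.00061682*I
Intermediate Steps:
I(d) = -4
r = -2 + I*sqrt(10) (r = -2 + sqrt(-20 + 10) = -2 + sqrt(-10) = -2 + I*sqrt(10) ≈ -2.0 + 3.1623*I)
(I(2)*(-89 + r))/20507 + 40606/(-22240) = -4*(-89 + (-2 + I*sqrt(10)))/20507 + 40606/(-22240) = -4*(-91 + I*sqrt(10))*(1/20507) + 40606*(-1/22240) = (364 - 4*I*sqrt(10))*(1/20507) - 20303/11120 = (364/20507 - 4*I*sqrt(10)/20507) - 20303/11120 = -412305941/228037840 - 4*I*sqrt(10)/20507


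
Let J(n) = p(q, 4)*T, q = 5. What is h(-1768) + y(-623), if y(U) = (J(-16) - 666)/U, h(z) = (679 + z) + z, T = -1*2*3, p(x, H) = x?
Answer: -1779215/623 ≈ -2855.9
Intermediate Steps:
T = -6 (T = -2*3 = -6)
J(n) = -30 (J(n) = 5*(-6) = -30)
h(z) = 679 + 2*z
y(U) = -696/U (y(U) = (-30 - 666)/U = -696/U)
h(-1768) + y(-623) = (679 + 2*(-1768)) - 696/(-623) = (679 - 3536) - 696*(-1/623) = -2857 + 696/623 = -1779215/623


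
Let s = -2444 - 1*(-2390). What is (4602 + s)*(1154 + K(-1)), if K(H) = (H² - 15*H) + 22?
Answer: 5421216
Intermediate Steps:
s = -54 (s = -2444 + 2390 = -54)
K(H) = 22 + H² - 15*H
(4602 + s)*(1154 + K(-1)) = (4602 - 54)*(1154 + (22 + (-1)² - 15*(-1))) = 4548*(1154 + (22 + 1 + 15)) = 4548*(1154 + 38) = 4548*1192 = 5421216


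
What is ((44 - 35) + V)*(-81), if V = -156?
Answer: 11907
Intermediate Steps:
((44 - 35) + V)*(-81) = ((44 - 35) - 156)*(-81) = (9 - 156)*(-81) = -147*(-81) = 11907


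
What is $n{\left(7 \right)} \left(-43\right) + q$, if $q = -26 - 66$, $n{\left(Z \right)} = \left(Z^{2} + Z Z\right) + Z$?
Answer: $-4607$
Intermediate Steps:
$n{\left(Z \right)} = Z + 2 Z^{2}$ ($n{\left(Z \right)} = \left(Z^{2} + Z^{2}\right) + Z = 2 Z^{2} + Z = Z + 2 Z^{2}$)
$q = -92$ ($q = -26 - 66 = -92$)
$n{\left(7 \right)} \left(-43\right) + q = 7 \left(1 + 2 \cdot 7\right) \left(-43\right) - 92 = 7 \left(1 + 14\right) \left(-43\right) - 92 = 7 \cdot 15 \left(-43\right) - 92 = 105 \left(-43\right) - 92 = -4515 - 92 = -4607$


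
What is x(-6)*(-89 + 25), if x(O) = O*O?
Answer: -2304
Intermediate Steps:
x(O) = O²
x(-6)*(-89 + 25) = (-6)²*(-89 + 25) = 36*(-64) = -2304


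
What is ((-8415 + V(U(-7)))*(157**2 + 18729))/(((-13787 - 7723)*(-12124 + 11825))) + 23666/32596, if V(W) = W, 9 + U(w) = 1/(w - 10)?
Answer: -2172855800711/38737982790 ≈ -56.091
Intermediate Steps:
U(w) = -9 + 1/(-10 + w) (U(w) = -9 + 1/(w - 10) = -9 + 1/(-10 + w))
((-8415 + V(U(-7)))*(157**2 + 18729))/(((-13787 - 7723)*(-12124 + 11825))) + 23666/32596 = ((-8415 + (91 - 9*(-7))/(-10 - 7))*(157**2 + 18729))/(((-13787 - 7723)*(-12124 + 11825))) + 23666/32596 = ((-8415 + (91 + 63)/(-17))*(24649 + 18729))/((-21510*(-299))) + 23666*(1/32596) = ((-8415 - 1/17*154)*43378)/6431490 + 11833/16298 = ((-8415 - 154/17)*43378)*(1/6431490) + 11833/16298 = -143209/17*43378*(1/6431490) + 11833/16298 = -6212120002/17*1/6431490 + 11833/16298 = -135046087/2376855 + 11833/16298 = -2172855800711/38737982790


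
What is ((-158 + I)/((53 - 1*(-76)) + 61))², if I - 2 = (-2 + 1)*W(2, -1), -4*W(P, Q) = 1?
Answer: 388129/577600 ≈ 0.67197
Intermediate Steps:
W(P, Q) = -¼ (W(P, Q) = -¼*1 = -¼)
I = 9/4 (I = 2 + (-2 + 1)*(-¼) = 2 - 1*(-¼) = 2 + ¼ = 9/4 ≈ 2.2500)
((-158 + I)/((53 - 1*(-76)) + 61))² = ((-158 + 9/4)/((53 - 1*(-76)) + 61))² = (-623/(4*((53 + 76) + 61)))² = (-623/(4*(129 + 61)))² = (-623/4/190)² = (-623/4*1/190)² = (-623/760)² = 388129/577600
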